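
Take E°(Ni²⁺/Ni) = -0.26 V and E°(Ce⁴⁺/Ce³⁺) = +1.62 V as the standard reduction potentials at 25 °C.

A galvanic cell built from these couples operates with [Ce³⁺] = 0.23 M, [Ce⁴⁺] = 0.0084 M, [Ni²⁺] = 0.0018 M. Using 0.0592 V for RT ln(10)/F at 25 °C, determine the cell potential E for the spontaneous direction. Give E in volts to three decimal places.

+1.876 V

Ce⁴⁺/Ce³⁺ is the cathode (higher E°), Ni²⁺/Ni the anode: E°cell = +1.62 − (-0.26) = +1.88 V, n = 2.
Overall: 2 Ce⁴⁺(aq) + Ni(s) → 2 Ce³⁺(aq) + Ni²⁺(aq)
Q = [Ce³⁺]^2·[Ni²⁺] / ([Ce⁴⁺]^2); log Q = 0.130.
E = E° − (0.0592/n) log Q = +1.88 − (0.0592/2)(0.130) = +1.876 V.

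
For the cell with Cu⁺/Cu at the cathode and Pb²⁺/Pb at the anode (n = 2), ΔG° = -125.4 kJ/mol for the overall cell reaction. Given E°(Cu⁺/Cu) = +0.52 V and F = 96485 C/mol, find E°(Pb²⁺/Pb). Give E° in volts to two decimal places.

-0.13 V

E°cell = −ΔG°/(nF) = −(-125.4×10³)/((2)(96485)) = +0.650 V.
Since Cu⁺/Cu is the cathode and Pb²⁺/Pb the anode, E°cell = E°(Cu⁺/Cu) − E°(Pb²⁺/Pb).
So E°(Pb²⁺/Pb) = E°(Cu⁺/Cu) − E°cell = (+0.52) − (+0.650) = -0.13 V.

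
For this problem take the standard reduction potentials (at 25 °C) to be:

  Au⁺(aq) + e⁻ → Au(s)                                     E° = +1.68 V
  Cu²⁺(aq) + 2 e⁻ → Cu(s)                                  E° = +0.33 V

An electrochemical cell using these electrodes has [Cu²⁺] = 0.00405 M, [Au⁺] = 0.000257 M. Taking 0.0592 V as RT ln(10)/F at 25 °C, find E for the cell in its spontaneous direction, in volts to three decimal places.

Au⁺/Au is the cathode (higher E°), Cu²⁺/Cu the anode: E°cell = +1.68 − (+0.33) = +1.35 V, n = 2.
Overall: 2 Au⁺(aq) + Cu(s) → 2 Au(s) + Cu²⁺(aq)
Q = [Cu²⁺] / ([Au⁺]^2); log Q = 4.788.
E = E° − (0.0592/n) log Q = +1.35 − (0.0592/2)(4.788) = +1.208 V.

+1.208 V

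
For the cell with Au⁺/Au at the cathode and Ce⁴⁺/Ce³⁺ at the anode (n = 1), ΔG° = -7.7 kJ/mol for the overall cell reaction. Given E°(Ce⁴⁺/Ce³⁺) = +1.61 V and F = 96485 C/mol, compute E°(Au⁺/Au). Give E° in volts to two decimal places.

+1.69 V

E°cell = −ΔG°/(nF) = −(-7.7×10³)/((1)(96485)) = +0.080 V.
Since Au⁺/Au is the cathode and Ce⁴⁺/Ce³⁺ the anode, E°cell = E°(Au⁺/Au) − E°(Ce⁴⁺/Ce³⁺).
So E°(Au⁺/Au) = E°cell + E°(Ce⁴⁺/Ce³⁺) = +0.080 + (+1.61) = +1.69 V.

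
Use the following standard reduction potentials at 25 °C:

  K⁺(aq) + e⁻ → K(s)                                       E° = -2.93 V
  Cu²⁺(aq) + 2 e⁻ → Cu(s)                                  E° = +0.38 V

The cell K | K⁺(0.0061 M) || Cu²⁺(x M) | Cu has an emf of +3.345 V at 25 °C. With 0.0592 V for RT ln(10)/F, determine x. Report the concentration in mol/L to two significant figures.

0.00057 M

Cu²⁺/Cu is the cathode, K⁺/K the anode: E°cell = +3.31 V, n = 2.
Overall reaction: Cu²⁺(aq) + 2 K(s) → Cu(s) + 2 K⁺(aq); Q = [K⁺]^2/[Cu²⁺]^1.
From E = E° − (0.0592/n) log Q: log Q = (E° − E)·n/0.0592 = (+3.31 − (+3.345))·2/0.0592 = -1.1824.
So 1·log[Cu²⁺] = 2·log(0.0061) − log Q = -4.4293 − (-1.1824) = -3.2469; [Cu²⁺] = 10^(-3.2469) ≈ 0.00057 M.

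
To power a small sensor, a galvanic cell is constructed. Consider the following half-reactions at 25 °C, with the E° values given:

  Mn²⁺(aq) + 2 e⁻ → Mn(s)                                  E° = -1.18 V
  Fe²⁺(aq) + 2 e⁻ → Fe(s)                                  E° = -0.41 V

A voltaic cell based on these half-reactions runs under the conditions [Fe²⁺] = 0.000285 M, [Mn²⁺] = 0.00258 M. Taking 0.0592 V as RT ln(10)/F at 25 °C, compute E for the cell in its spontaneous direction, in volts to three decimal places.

+0.742 V

Fe²⁺/Fe is the cathode (higher E°), Mn²⁺/Mn the anode: E°cell = -0.41 − (-1.18) = +0.77 V, n = 2.
Overall: Fe²⁺(aq) + Mn(s) → Fe(s) + Mn²⁺(aq)
Q = [Mn²⁺] / ([Fe²⁺]); log Q = 0.957.
E = E° − (0.0592/n) log Q = +0.77 − (0.0592/2)(0.957) = +0.742 V.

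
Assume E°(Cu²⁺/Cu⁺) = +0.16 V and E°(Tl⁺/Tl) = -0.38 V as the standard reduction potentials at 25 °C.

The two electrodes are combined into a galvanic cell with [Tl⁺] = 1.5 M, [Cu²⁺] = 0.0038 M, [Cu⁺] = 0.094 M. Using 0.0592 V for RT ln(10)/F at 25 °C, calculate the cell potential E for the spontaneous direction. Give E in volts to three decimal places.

Cu²⁺/Cu⁺ is the cathode (higher E°), Tl⁺/Tl the anode: E°cell = +0.16 − (-0.38) = +0.54 V, n = 1.
Overall: Cu²⁺(aq) + Tl(s) → Cu⁺(aq) + Tl⁺(aq)
Q = [Cu⁺]·[Tl⁺] / ([Cu²⁺]); log Q = 1.569.
E = E° − (0.0592/n) log Q = +0.54 − (0.0592/1)(1.569) = +0.447 V.

+0.447 V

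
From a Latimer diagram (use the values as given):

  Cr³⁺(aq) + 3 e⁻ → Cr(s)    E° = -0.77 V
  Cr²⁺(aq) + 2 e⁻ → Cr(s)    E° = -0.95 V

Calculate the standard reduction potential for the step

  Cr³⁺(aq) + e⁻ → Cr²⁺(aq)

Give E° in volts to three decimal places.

-0.410 V

Sequential free energies add, so n₃E°₃ = n₁E°₁ + n₂E°₂.
With n₃ = 3, and the known step contributing 2×(-0.95) V, the unknown satisfies 1·E° = 3×(-0.77) − 2×(-0.95) = -0.410.
E° = -0.410 / 1 = -0.410 V.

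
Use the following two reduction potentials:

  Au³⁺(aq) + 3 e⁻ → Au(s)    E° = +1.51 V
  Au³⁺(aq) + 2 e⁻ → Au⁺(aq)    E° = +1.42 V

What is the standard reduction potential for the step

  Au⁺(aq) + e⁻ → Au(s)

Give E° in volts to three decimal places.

Sequential free energies add, so n₃E°₃ = n₁E°₁ + n₂E°₂.
With n₃ = 3, and the known step contributing 2×(+1.42) V, the unknown satisfies 1·E° = 3×(+1.51) − 2×(+1.42) = +1.690.
E° = +1.690 / 1 = +1.690 V.

+1.690 V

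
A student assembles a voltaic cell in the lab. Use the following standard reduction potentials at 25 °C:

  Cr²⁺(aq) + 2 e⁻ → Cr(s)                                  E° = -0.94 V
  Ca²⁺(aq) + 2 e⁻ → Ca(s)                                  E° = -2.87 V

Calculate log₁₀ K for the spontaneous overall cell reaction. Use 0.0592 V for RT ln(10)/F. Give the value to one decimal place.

65.2

Cathode: Cr²⁺/Cr; anode: Ca²⁺/Ca. E°cell = +1.93 V, n = 2.
log K = nE°cell / 0.0592 = (2)(+1.93) / 0.0592 = 65.2.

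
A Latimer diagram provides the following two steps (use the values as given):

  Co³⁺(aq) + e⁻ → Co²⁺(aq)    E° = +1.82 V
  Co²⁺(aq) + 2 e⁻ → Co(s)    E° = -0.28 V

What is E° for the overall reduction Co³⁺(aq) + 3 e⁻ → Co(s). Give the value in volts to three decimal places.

+0.420 V

Since ΔG° = −nFE° is additive over sequential reductions, n₃E°₃ = n₁E°₁ + n₂E°₂.
E°₃ = (1×+1.82 + 2×-0.28) / 3 = (+1.260) / 3 = +0.420 V.
E° values themselves are not directly additive — weighting by electron count is essential.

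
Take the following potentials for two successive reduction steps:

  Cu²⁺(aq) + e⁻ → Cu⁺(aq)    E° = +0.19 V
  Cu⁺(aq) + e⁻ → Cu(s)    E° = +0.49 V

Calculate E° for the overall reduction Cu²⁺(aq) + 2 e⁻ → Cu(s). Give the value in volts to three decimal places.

+0.340 V

Standard free energies of sequential steps add: ΔG°₃ = ΔG°₁ + ΔG°₂, so n₃E°₃ = n₁E°₁ + n₂E°₂.
E°₃ = (1×+0.19 + 1×+0.49) / 2 = (+0.680) / 2 = +0.340 V.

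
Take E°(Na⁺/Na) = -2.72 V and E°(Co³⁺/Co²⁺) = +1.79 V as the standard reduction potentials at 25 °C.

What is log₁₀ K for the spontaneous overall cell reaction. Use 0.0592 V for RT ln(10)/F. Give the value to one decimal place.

Cathode: Co³⁺/Co²⁺; anode: Na⁺/Na. E°cell = +4.51 V, n = 1.
log K = nE°cell / 0.0592 = (1)(+4.51) / 0.0592 = 76.2.

76.2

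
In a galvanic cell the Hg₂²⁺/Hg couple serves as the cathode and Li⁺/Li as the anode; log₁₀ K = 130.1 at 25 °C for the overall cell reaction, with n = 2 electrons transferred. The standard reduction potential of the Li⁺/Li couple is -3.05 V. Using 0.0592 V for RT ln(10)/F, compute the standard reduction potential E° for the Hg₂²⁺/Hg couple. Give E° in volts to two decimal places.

+0.80 V

E°cell = (0.0592/n)·log K = (0.0592/2)(130.1) = +3.851 V.
Since Hg₂²⁺/Hg is the cathode and Li⁺/Li the anode, E°cell = E°(Hg₂²⁺/Hg) − E°(Li⁺/Li).
So E°(Hg₂²⁺/Hg) = E°cell + E°(Li⁺/Li) = +3.851 + (-3.05) = +0.80 V.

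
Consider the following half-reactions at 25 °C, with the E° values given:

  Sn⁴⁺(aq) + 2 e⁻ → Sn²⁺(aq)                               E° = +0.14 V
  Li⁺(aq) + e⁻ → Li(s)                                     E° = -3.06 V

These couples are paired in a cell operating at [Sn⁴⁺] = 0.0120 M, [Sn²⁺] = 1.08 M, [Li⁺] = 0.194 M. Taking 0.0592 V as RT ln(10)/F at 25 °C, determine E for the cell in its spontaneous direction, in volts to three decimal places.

+3.184 V

Sn⁴⁺/Sn²⁺ is the cathode (higher E°), Li⁺/Li the anode: E°cell = +0.14 − (-3.06) = +3.20 V, n = 2.
Overall: Sn⁴⁺(aq) + 2 Li(s) → Sn²⁺(aq) + 2 Li⁺(aq)
Q = [Sn²⁺]·[Li⁺]^2 / ([Sn⁴⁺]); log Q = 0.530.
E = E° − (0.0592/n) log Q = +3.20 − (0.0592/2)(0.530) = +3.184 V.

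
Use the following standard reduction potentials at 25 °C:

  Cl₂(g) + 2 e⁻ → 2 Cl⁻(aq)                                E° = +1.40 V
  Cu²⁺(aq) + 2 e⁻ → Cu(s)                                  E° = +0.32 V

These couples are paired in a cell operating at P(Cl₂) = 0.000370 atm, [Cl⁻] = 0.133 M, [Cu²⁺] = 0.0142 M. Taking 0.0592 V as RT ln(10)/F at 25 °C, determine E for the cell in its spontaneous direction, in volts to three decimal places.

+1.085 V

Cl₂/Cl⁻ is the cathode (higher E°), Cu²⁺/Cu the anode: E°cell = +1.40 − (+0.32) = +1.08 V, n = 2.
Overall: Cl₂(g) + Cu(s) → 2 Cl⁻(aq) + Cu²⁺(aq)
Q = [Cl⁻]^2·[Cu²⁺] / (P(Cl₂)); log Q = -0.168.
E = E° − (0.0592/n) log Q = +1.08 − (0.0592/2)(-0.168) = +1.085 V.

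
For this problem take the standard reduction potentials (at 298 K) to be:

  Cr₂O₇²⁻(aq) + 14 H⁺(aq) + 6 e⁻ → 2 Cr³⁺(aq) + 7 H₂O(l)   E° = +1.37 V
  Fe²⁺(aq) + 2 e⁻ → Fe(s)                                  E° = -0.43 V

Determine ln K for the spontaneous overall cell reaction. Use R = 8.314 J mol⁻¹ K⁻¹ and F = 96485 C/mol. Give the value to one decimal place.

Cathode: Cr₂O₇²⁻/Cr³⁺; anode: Fe²⁺/Fe. E°cell = (+1.37) − (-0.43) = +1.80 V, with n = 6.
ΔG° = −nFE° = −RT ln K, so ln K = nFE°/(RT) = (6)(96485)(+1.80) / ((8.314)(298)) = 420.588.

420.6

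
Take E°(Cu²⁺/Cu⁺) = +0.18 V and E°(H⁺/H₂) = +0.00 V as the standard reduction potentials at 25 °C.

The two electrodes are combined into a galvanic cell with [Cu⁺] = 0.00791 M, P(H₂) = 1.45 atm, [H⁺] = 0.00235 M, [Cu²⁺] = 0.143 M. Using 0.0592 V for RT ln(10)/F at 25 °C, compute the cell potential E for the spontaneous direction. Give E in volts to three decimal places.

Cu²⁺/Cu⁺ is the cathode (higher E°), H⁺/H₂ the anode: E°cell = +0.18 − (+0.00) = +0.18 V, n = 2.
Overall: 2 Cu²⁺(aq) + H₂(g) → 2 Cu⁺(aq) + 2 H⁺(aq)
Q = [Cu⁺]^2·[H⁺]^2 / ([Cu²⁺]^2·P(H₂)); log Q = -7.934.
E = E° − (0.0592/n) log Q = +0.18 − (0.0592/2)(-7.934) = +0.415 V.

+0.415 V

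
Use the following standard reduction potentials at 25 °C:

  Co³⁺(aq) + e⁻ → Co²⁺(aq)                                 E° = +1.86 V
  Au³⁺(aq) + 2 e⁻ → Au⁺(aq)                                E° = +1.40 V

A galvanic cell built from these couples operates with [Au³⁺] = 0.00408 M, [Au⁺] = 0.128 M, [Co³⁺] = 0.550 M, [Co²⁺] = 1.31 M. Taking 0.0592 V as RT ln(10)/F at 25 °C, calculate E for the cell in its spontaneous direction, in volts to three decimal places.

+0.482 V

Co³⁺/Co²⁺ is the cathode (higher E°), Au³⁺/Au⁺ the anode: E°cell = +1.86 − (+1.40) = +0.46 V, n = 2.
Overall: 2 Co³⁺(aq) + Au⁺(aq) → 2 Co²⁺(aq) + Au³⁺(aq)
Q = [Co²⁺]^2·[Au³⁺] / ([Co³⁺]^2·[Au⁺]); log Q = -0.743.
E = E° − (0.0592/n) log Q = +0.46 − (0.0592/2)(-0.743) = +0.482 V.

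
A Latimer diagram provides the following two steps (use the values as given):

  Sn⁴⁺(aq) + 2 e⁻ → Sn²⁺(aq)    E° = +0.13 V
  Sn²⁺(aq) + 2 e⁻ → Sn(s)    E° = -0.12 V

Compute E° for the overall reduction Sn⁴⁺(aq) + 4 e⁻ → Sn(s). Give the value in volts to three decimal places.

Since ΔG° = −nFE° is additive over sequential reductions, n₃E°₃ = n₁E°₁ + n₂E°₂.
E°₃ = (2×+0.13 + 2×-0.12) / 4 = (+0.020) / 4 = +0.005 V.

+0.005 V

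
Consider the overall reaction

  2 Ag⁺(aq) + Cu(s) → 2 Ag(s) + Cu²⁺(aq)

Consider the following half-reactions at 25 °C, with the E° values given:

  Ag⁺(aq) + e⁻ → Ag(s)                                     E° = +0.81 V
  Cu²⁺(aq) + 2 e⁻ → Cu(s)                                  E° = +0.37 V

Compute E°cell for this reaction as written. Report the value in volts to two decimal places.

The Ag⁺/Ag couple has the higher reduction potential, so it is the cathode; Cu²⁺/Cu is oxidised at the anode.
E°cell = E°(cathode) − E°(anode) = (+0.81) − (+0.37) = +0.44 V.

+0.44 V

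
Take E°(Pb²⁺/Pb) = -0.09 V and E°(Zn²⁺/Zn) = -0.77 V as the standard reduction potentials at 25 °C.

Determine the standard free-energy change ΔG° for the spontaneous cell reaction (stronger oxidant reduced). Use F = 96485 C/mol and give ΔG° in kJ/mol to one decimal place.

Pb²⁺/Pb (E° = -0.09 V) is the cathode; Zn²⁺/Zn (E° = -0.77 V) is the anode, so E°cell = +0.68 V.
Balancing electrons gives n = 2 (lcm of 2 and 2).
ΔG° = −nFE° = −(2)(96485)(+0.68) = -131,220 J = -131.2 kJ/mol.

-131.2 kJ/mol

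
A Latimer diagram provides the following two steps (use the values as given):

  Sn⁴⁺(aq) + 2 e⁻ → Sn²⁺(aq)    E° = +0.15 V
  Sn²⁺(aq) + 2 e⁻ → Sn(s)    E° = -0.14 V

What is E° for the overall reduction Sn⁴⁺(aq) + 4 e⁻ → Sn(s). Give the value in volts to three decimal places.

+0.005 V

Standard free energies of sequential steps add: ΔG°₃ = ΔG°₁ + ΔG°₂, so n₃E°₃ = n₁E°₁ + n₂E°₂.
E°₃ = (2×+0.15 + 2×-0.14) / 4 = (+0.020) / 4 = +0.005 V.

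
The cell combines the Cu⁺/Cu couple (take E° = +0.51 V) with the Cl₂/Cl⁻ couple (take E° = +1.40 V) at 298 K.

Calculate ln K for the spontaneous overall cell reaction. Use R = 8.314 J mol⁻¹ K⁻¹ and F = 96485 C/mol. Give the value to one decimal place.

Cathode: Cl₂/Cl⁻; anode: Cu⁺/Cu. E°cell = (+1.40) − (+0.51) = +0.89 V, with n = 2.
ΔG° = −nFE° = −RT ln K, so ln K = nFE°/(RT) = (2)(96485)(+0.89) / ((8.314)(298)) = 69.319.

69.3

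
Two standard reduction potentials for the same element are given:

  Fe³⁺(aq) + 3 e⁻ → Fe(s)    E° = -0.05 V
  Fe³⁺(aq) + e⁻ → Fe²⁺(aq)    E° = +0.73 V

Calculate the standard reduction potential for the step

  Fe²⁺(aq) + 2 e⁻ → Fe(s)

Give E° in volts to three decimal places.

-0.440 V

Sequential free energies add, so n₃E°₃ = n₁E°₁ + n₂E°₂.
With n₃ = 3, and the known step contributing 1×(+0.73) V, the unknown satisfies 2·E° = 3×(-0.05) − 1×(+0.73) = -0.880.
E° = -0.880 / 2 = -0.440 V.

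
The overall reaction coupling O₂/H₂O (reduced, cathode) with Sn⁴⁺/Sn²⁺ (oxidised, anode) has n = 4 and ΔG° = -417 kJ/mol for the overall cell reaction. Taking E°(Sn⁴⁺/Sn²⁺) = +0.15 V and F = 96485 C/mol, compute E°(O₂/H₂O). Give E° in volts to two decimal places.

+1.23 V

E°cell = −ΔG°/(nF) = −(-417×10³)/((4)(96485)) = +1.080 V.
Since O₂/H₂O is the cathode and Sn⁴⁺/Sn²⁺ the anode, E°cell = E°(O₂/H₂O) − E°(Sn⁴⁺/Sn²⁺).
So E°(O₂/H₂O) = E°cell + E°(Sn⁴⁺/Sn²⁺) = +1.080 + (+0.15) = +1.23 V.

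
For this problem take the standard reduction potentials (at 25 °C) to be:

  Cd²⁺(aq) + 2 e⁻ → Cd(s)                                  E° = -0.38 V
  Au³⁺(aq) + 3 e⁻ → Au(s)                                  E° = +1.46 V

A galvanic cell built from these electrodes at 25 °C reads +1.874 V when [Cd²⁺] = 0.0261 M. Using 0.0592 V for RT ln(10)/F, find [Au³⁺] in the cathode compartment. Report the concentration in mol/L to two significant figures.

Au³⁺/Au is the cathode, Cd²⁺/Cd the anode: E°cell = +1.84 V, n = 6.
Overall reaction: 2 Au³⁺(aq) + 3 Cd(s) → 2 Au(s) + 3 Cd²⁺(aq); Q = [Cd²⁺]^3/[Au³⁺]^2.
From E = E° − (0.0592/n) log Q: log Q = (E° − E)·n/0.0592 = (+1.84 − (+1.874))·6/0.0592 = -3.4459.
So 2·log[Au³⁺] = 3·log(0.0261) − log Q = -4.7501 − (-3.4459) = -1.3042; log[Au³⁺] = -1.3042 / 2 = -0.6521; [Au³⁺] = 10^(-0.6521) ≈ 0.22 M.

0.22 M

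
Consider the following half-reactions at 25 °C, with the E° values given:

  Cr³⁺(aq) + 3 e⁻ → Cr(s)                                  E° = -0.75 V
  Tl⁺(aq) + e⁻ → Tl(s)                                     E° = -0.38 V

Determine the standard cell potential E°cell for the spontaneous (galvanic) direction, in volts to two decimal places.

The Tl⁺/Tl couple has the higher reduction potential, so it is the cathode; Cr³⁺/Cr is oxidised at the anode.
E°cell = E°(cathode) − E°(anode) = (-0.38) − (-0.75) = +0.37 V.
Since E°cell > 0, the reaction is spontaneous under standard conditions.

+0.37 V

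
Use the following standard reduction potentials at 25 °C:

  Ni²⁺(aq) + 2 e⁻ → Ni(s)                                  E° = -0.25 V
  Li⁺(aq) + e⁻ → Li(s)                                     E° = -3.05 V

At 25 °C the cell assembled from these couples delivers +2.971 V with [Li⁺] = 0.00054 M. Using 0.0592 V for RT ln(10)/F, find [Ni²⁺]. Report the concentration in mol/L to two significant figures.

0.17 M

Ni²⁺/Ni is the cathode, Li⁺/Li the anode: E°cell = +2.80 V, n = 2.
Overall reaction: Ni²⁺(aq) + 2 Li(s) → Ni(s) + 2 Li⁺(aq); Q = [Li⁺]^2/[Ni²⁺]^1.
From E = E° − (0.0592/n) log Q: log Q = (E° − E)·n/0.0592 = (+2.80 − (+2.971))·2/0.0592 = -5.7770.
So 1·log[Ni²⁺] = 2·log(0.00054) − log Q = -6.5352 − (-5.7770) = -0.7582; [Ni²⁺] = 10^(-0.7582) ≈ 0.17 M.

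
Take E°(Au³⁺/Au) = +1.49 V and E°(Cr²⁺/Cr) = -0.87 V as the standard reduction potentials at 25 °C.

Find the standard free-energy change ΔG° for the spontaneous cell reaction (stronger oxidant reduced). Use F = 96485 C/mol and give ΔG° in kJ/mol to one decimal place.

Au³⁺/Au (E° = +1.49 V) is the cathode; Cr²⁺/Cr (E° = -0.87 V) is the anode, so E°cell = +2.36 V.
Balancing electrons gives n = 6 (lcm of 3 and 2).
ΔG° = −nFE° = −(6)(96485)(+2.36) = -1,366,228 J = -1366.2 kJ/mol.

-1366.2 kJ/mol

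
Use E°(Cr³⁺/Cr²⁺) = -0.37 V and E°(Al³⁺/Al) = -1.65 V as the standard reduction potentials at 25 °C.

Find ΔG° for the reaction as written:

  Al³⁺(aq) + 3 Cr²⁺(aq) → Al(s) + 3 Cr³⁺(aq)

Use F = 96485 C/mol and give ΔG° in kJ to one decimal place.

As written, Al³⁺/Al is reduced (cathode) and Cr³⁺/Cr²⁺ is oxidised (anode), so E°cell = (-1.65) − (-0.37) = -1.28 V.
Balancing electrons gives n = 3.
ΔG° = −nFE° = −(3)(96485)(-1.28) = 370,502 J = +370.5 kJ.

+370.5 kJ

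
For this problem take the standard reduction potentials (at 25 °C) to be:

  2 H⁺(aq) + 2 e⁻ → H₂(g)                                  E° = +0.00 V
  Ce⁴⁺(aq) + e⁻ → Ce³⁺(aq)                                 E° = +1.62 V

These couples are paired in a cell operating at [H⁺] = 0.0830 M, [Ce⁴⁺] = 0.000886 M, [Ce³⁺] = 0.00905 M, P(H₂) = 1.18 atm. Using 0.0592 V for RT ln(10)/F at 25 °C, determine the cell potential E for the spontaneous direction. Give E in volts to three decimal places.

Ce⁴⁺/Ce³⁺ is the cathode (higher E°), H⁺/H₂ the anode: E°cell = +1.62 − (+0.00) = +1.62 V, n = 2.
Overall: 2 Ce⁴⁺(aq) + H₂(g) → 2 Ce³⁺(aq) + 2 H⁺(aq)
Q = [Ce³⁺]^2·[H⁺]^2 / ([Ce⁴⁺]^2·P(H₂)); log Q = -0.215.
E = E° − (0.0592/n) log Q = +1.62 − (0.0592/2)(-0.215) = +1.626 V.

+1.626 V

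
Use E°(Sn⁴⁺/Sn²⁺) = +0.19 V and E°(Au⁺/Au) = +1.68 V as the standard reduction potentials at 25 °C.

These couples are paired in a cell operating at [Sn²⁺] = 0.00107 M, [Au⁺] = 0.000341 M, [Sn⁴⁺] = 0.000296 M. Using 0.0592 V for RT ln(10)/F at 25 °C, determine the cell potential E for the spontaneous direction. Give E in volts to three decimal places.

+1.301 V

Au⁺/Au is the cathode (higher E°), Sn⁴⁺/Sn²⁺ the anode: E°cell = +1.68 − (+0.19) = +1.49 V, n = 2.
Overall: 2 Au⁺(aq) + Sn²⁺(aq) → 2 Au(s) + Sn⁴⁺(aq)
Q = [Sn⁴⁺] / ([Au⁺]^2·[Sn²⁺]); log Q = 6.376.
E = E° − (0.0592/n) log Q = +1.49 − (0.0592/2)(6.376) = +1.301 V.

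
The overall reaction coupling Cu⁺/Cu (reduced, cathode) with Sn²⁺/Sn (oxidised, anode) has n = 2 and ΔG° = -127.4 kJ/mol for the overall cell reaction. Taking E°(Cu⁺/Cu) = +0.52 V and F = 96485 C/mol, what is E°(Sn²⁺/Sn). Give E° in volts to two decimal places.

-0.14 V

E°cell = −ΔG°/(nF) = −(-127.4×10³)/((2)(96485)) = +0.660 V.
Since Cu⁺/Cu is the cathode and Sn²⁺/Sn the anode, E°cell = E°(Cu⁺/Cu) − E°(Sn²⁺/Sn).
So E°(Sn²⁺/Sn) = E°(Cu⁺/Cu) − E°cell = (+0.52) − (+0.660) = -0.14 V.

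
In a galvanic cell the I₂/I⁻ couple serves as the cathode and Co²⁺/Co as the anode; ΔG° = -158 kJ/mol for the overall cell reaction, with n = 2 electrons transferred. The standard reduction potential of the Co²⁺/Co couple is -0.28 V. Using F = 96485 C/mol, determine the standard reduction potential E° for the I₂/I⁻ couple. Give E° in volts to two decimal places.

+0.54 V

E°cell = −ΔG°/(nF) = −(-158×10³)/((2)(96485)) = +0.819 V.
Since I₂/I⁻ is the cathode and Co²⁺/Co the anode, E°cell = E°(I₂/I⁻) − E°(Co²⁺/Co).
So E°(I₂/I⁻) = E°cell + E°(Co²⁺/Co) = +0.819 + (-0.28) = +0.54 V.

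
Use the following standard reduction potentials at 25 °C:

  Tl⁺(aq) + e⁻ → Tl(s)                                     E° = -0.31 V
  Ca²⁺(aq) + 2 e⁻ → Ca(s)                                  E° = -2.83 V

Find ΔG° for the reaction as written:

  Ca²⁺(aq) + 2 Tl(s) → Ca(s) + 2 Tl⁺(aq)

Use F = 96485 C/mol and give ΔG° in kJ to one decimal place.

+486.3 kJ

As written, Ca²⁺/Ca is reduced (cathode) and Tl⁺/Tl is oxidised (anode), so E°cell = (-2.83) − (-0.31) = -2.52 V.
Balancing electrons gives n = 2.
ΔG° = −nFE° = −(2)(96485)(-2.52) = 486,284 J = +486.3 kJ.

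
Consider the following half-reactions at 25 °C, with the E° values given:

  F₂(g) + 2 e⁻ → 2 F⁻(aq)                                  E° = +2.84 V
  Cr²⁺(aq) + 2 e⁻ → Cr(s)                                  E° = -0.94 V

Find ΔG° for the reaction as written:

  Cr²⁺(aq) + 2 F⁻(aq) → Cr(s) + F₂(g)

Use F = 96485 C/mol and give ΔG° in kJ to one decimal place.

+729.4 kJ

As written, Cr²⁺/Cr is reduced (cathode) and F₂/F⁻ is oxidised (anode), so E°cell = (-0.94) − (+2.84) = -3.78 V.
Balancing electrons gives n = 2.
ΔG° = −nFE° = −(2)(96485)(-3.78) = 729,427 J = +729.4 kJ.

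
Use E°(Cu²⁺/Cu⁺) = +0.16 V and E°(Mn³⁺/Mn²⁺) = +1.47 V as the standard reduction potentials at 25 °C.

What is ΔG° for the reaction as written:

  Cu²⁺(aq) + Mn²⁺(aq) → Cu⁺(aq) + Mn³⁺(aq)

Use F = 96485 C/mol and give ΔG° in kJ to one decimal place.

As written, Cu²⁺/Cu⁺ is reduced (cathode) and Mn³⁺/Mn²⁺ is oxidised (anode), so E°cell = (+0.16) − (+1.47) = -1.31 V.
Balancing electrons gives n = 1.
ΔG° = −nFE° = −(1)(96485)(-1.31) = 126,395 J = +126.4 kJ.

+126.4 kJ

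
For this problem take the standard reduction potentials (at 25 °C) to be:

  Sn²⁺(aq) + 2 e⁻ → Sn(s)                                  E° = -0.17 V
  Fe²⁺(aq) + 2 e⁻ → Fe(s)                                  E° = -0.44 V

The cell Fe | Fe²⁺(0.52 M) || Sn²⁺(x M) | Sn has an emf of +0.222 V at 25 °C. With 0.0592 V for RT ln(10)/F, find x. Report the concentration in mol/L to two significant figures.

Sn²⁺/Sn is the cathode, Fe²⁺/Fe the anode: E°cell = +0.27 V, n = 2.
Overall reaction: Sn²⁺(aq) + Fe(s) → Sn(s) + Fe²⁺(aq); Q = [Fe²⁺]^1/[Sn²⁺]^1.
From E = E° − (0.0592/n) log Q: log Q = (E° − E)·n/0.0592 = (+0.27 − (+0.222))·2/0.0592 = 1.6216.
So 1·log[Sn²⁺] = 1·log(0.52) − log Q = -0.2840 − (1.6216) = -1.9056; [Sn²⁺] = 10^(-1.9056) ≈ 0.012 M.

0.012 M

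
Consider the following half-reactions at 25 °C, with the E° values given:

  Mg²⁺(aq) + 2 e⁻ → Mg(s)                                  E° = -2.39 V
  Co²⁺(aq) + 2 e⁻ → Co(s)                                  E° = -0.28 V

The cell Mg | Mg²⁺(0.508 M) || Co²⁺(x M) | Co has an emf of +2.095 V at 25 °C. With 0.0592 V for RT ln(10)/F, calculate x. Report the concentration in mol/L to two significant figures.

Co²⁺/Co is the cathode, Mg²⁺/Mg the anode: E°cell = +2.11 V, n = 2.
Overall reaction: Co²⁺(aq) + Mg(s) → Co(s) + Mg²⁺(aq); Q = [Mg²⁺]^1/[Co²⁺]^1.
From E = E° − (0.0592/n) log Q: log Q = (E° − E)·n/0.0592 = (+2.11 − (+2.095))·2/0.0592 = 0.5068.
So 1·log[Co²⁺] = 1·log(0.508) − log Q = -0.2941 − (0.5068) = -0.8009; [Co²⁺] = 10^(-0.8009) ≈ 0.16 M.

0.16 M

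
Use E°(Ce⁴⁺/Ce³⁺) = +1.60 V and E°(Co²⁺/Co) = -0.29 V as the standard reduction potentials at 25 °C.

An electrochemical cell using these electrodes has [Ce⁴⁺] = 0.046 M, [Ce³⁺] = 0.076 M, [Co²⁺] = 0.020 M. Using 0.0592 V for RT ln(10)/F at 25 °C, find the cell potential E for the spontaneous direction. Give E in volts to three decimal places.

+1.927 V

Ce⁴⁺/Ce³⁺ is the cathode (higher E°), Co²⁺/Co the anode: E°cell = +1.60 − (-0.29) = +1.89 V, n = 2.
Overall: 2 Ce⁴⁺(aq) + Co(s) → 2 Ce³⁺(aq) + Co²⁺(aq)
Q = [Ce³⁺]^2·[Co²⁺] / ([Ce⁴⁺]^2); log Q = -1.263.
E = E° − (0.0592/n) log Q = +1.89 − (0.0592/2)(-1.263) = +1.927 V.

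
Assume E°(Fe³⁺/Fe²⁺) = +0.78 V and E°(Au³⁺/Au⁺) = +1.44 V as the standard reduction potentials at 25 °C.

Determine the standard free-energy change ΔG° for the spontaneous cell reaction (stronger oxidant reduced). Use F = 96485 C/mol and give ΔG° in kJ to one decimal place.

-127.4 kJ

Au³⁺/Au⁺ (E° = +1.44 V) is the cathode; Fe³⁺/Fe²⁺ (E° = +0.78 V) is the anode, so E°cell = +0.66 V.
Balancing electrons gives n = 2 (lcm of 2 and 1).
ΔG° = −nFE° = −(2)(96485)(+0.66) = -127,360 J = -127.4 kJ.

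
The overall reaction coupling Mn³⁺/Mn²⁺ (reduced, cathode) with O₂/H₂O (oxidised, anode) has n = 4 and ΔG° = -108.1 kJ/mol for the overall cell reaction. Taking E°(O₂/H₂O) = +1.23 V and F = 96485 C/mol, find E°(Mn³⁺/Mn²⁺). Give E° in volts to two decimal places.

+1.51 V

E°cell = −ΔG°/(nF) = −(-108.1×10³)/((4)(96485)) = +0.280 V.
Since Mn³⁺/Mn²⁺ is the cathode and O₂/H₂O the anode, E°cell = E°(Mn³⁺/Mn²⁺) − E°(O₂/H₂O).
So E°(Mn³⁺/Mn²⁺) = E°cell + E°(O₂/H₂O) = +0.280 + (+1.23) = +1.51 V.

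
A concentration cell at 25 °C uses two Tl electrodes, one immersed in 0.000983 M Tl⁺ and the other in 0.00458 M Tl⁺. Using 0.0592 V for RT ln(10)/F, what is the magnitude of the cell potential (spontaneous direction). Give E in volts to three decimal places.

For a concentration cell E°cell = 0. The 0.00458 M side is the cathode (reduction is favoured where [Tl⁺] is higher).
With n = 1, E = −(0.0592/1) log([Tl⁺]ₐₙ/[Tl⁺]꜀ₐₜ) = −(0.0592/1) log(0.000983/0.00458) = −(0.0592/1)(-0.668) = +0.040 V.

+0.040 V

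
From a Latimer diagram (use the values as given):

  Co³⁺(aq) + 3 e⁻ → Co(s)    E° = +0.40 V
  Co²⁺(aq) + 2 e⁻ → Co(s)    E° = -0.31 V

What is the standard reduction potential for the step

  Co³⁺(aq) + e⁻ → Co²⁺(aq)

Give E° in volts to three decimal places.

+1.820 V

Sequential free energies add, so n₃E°₃ = n₁E°₁ + n₂E°₂.
With n₃ = 3, and the known step contributing 2×(-0.31) V, the unknown satisfies 1·E° = 3×(+0.40) − 2×(-0.31) = +1.820.
E° = +1.820 / 1 = +1.820 V.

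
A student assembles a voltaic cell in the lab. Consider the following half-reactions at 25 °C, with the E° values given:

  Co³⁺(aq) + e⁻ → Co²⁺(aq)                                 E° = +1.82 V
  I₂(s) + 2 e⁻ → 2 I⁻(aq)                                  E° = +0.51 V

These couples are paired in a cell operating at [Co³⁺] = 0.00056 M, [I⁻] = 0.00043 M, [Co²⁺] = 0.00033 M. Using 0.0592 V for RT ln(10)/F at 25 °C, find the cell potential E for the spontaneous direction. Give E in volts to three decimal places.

+1.124 V

Co³⁺/Co²⁺ is the cathode (higher E°), I₂/I⁻ the anode: E°cell = +1.82 − (+0.51) = +1.31 V, n = 2.
Overall: 2 Co³⁺(aq) + 2 I⁻(aq) → 2 Co²⁺(aq) + I₂(s)
Q = [Co²⁺]^2 / ([Co³⁺]^2·[I⁻]^2); log Q = 6.274.
E = E° − (0.0592/n) log Q = +1.31 − (0.0592/2)(6.274) = +1.124 V.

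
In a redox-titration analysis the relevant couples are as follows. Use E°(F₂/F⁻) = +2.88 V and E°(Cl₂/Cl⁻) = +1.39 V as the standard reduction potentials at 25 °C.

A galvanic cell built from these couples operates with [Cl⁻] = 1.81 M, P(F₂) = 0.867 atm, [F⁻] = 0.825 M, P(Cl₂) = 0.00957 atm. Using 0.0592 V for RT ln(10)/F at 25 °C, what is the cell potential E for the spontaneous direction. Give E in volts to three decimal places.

F₂/F⁻ is the cathode (higher E°), Cl₂/Cl⁻ the anode: E°cell = +2.88 − (+1.39) = +1.49 V, n = 2.
Overall: F₂(g) + 2 Cl⁻(aq) → 2 F⁻(aq) + Cl₂(g)
Q = [F⁻]^2·P(Cl₂) / (P(F₂)·[Cl⁻]^2); log Q = -2.640.
E = E° − (0.0592/n) log Q = +1.49 − (0.0592/2)(-2.640) = +1.568 V.

+1.568 V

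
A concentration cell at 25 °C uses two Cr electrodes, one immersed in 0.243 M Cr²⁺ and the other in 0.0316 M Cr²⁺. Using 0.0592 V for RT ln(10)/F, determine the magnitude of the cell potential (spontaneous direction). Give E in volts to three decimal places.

+0.026 V

For a concentration cell E°cell = 0. The 0.243 M side is the cathode (reduction is favoured where [Cr²⁺] is higher).
With n = 2, E = −(0.0592/2) log([Cr²⁺]ₐₙ/[Cr²⁺]꜀ₐₜ) = −(0.0592/2) log(0.0316/0.243) = −(0.0592/2)(-0.886) = +0.026 V.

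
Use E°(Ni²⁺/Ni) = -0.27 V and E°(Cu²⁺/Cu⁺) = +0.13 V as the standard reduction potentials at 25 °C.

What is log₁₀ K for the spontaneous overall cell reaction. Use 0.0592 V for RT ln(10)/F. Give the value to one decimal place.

13.5

Cathode: Cu²⁺/Cu⁺; anode: Ni²⁺/Ni. E°cell = +0.40 V, n = 2.
log K = nE°cell / 0.0592 = (2)(+0.40) / 0.0592 = 13.5.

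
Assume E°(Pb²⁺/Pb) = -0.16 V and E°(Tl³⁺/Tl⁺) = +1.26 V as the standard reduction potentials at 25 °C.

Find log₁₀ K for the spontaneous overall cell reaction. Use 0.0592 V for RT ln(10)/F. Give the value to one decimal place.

48.0

Cathode: Tl³⁺/Tl⁺; anode: Pb²⁺/Pb. E°cell = +1.42 V, n = 2.
log K = nE°cell / 0.0592 = (2)(+1.42) / 0.0592 = 48.0.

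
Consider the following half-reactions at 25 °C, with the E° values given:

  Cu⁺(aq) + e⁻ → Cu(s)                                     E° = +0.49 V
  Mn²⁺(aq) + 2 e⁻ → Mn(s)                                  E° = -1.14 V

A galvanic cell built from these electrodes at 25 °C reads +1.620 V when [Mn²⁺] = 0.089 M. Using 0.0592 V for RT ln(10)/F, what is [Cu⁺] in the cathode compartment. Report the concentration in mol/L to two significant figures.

Cu⁺/Cu is the cathode, Mn²⁺/Mn the anode: E°cell = +1.63 V, n = 2.
Overall reaction: 2 Cu⁺(aq) + Mn(s) → 2 Cu(s) + Mn²⁺(aq); Q = [Mn²⁺]^1/[Cu⁺]^2.
From E = E° − (0.0592/n) log Q: log Q = (E° − E)·n/0.0592 = (+1.63 − (+1.620))·2/0.0592 = 0.3378.
So 2·log[Cu⁺] = 1·log(0.089) − log Q = -1.0506 − (0.3378) = -1.3884; log[Cu⁺] = -1.3884 / 2 = -0.6942; [Cu⁺] = 10^(-0.6942) ≈ 0.20 M.

0.20 M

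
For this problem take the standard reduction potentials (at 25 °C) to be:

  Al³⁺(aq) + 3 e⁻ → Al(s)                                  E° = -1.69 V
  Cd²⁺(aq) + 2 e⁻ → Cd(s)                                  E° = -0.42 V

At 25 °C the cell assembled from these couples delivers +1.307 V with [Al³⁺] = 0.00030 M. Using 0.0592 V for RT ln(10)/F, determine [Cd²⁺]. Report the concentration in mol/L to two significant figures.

Cd²⁺/Cd is the cathode, Al³⁺/Al the anode: E°cell = +1.27 V, n = 6.
Overall reaction: 3 Cd²⁺(aq) + 2 Al(s) → 3 Cd(s) + 2 Al³⁺(aq); Q = [Al³⁺]^2/[Cd²⁺]^3.
From E = E° − (0.0592/n) log Q: log Q = (E° − E)·n/0.0592 = (+1.27 − (+1.307))·6/0.0592 = -3.7500.
So 3·log[Cd²⁺] = 2·log(0.0003) − log Q = -7.0458 − (-3.7500) = -3.2958; log[Cd²⁺] = -3.2958 / 3 = -1.0986; [Cd²⁺] = 10^(-1.0986) ≈ 0.080 M.

0.080 M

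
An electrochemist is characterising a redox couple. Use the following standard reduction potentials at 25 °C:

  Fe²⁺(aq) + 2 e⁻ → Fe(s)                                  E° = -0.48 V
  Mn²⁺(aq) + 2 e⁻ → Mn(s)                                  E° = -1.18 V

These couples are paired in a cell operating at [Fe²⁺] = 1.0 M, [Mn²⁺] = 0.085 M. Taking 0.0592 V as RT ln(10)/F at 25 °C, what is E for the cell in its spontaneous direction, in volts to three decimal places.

Fe²⁺/Fe is the cathode (higher E°), Mn²⁺/Mn the anode: E°cell = -0.48 − (-1.18) = +0.70 V, n = 2.
Overall: Fe²⁺(aq) + Mn(s) → Fe(s) + Mn²⁺(aq)
Q = [Mn²⁺] / ([Fe²⁺]); log Q = -1.071.
E = E° − (0.0592/n) log Q = +0.70 − (0.0592/2)(-1.071) = +0.732 V.

+0.732 V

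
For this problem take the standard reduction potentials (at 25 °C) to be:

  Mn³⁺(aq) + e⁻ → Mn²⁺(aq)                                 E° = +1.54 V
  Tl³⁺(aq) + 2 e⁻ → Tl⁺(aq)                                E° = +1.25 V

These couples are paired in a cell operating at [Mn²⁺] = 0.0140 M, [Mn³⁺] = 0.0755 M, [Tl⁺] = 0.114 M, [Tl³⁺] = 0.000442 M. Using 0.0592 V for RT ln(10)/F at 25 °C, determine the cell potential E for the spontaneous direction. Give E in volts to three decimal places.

+0.405 V

Mn³⁺/Mn²⁺ is the cathode (higher E°), Tl³⁺/Tl⁺ the anode: E°cell = +1.54 − (+1.25) = +0.29 V, n = 2.
Overall: 2 Mn³⁺(aq) + Tl⁺(aq) → 2 Mn²⁺(aq) + Tl³⁺(aq)
Q = [Mn²⁺]^2·[Tl³⁺] / ([Mn³⁺]^2·[Tl⁺]); log Q = -3.875.
E = E° − (0.0592/n) log Q = +0.29 − (0.0592/2)(-3.875) = +0.405 V.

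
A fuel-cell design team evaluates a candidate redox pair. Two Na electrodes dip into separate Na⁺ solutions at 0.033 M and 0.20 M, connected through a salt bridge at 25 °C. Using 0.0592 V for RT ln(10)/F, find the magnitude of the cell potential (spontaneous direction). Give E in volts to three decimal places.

For a concentration cell E°cell = 0. The 0.20 M side is the cathode (reduction is favoured where [Na⁺] is higher).
With n = 1, E = −(0.0592/1) log([Na⁺]ₐₙ/[Na⁺]꜀ₐₜ) = −(0.0592/1) log(0.033/0.2) = −(0.0592/1)(-0.783) = +0.046 V.

+0.046 V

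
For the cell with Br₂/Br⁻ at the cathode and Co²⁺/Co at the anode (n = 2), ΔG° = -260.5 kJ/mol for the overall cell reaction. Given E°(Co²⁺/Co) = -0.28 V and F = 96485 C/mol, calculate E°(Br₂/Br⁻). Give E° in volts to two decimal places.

+1.07 V

E°cell = −ΔG°/(nF) = −(-260.5×10³)/((2)(96485)) = +1.350 V.
Since Br₂/Br⁻ is the cathode and Co²⁺/Co the anode, E°cell = E°(Br₂/Br⁻) − E°(Co²⁺/Co).
So E°(Br₂/Br⁻) = E°cell + E°(Co²⁺/Co) = +1.350 + (-0.28) = +1.07 V.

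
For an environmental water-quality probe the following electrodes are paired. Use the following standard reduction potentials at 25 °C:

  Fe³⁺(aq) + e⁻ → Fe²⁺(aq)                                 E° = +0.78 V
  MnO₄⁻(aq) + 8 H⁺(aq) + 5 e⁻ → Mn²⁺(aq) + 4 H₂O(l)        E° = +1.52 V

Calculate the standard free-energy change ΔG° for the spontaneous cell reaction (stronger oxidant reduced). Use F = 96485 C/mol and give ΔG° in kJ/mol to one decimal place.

-357.0 kJ/mol

MnO₄⁻/Mn²⁺ (E° = +1.52 V) is the cathode; Fe³⁺/Fe²⁺ (E° = +0.78 V) is the anode, so E°cell = +0.74 V.
Balancing electrons gives n = 5 (lcm of 5 and 1).
ΔG° = −nFE° = −(5)(96485)(+0.74) = -356,994 J = -357.0 kJ/mol.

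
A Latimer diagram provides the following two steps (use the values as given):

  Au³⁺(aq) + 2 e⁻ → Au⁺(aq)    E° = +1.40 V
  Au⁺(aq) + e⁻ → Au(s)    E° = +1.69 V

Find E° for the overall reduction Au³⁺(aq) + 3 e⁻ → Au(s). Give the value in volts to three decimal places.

Standard free energies of sequential steps add: ΔG°₃ = ΔG°₁ + ΔG°₂, so n₃E°₃ = n₁E°₁ + n₂E°₂.
E°₃ = (2×+1.40 + 1×+1.69) / 3 = (+4.490) / 3 = +1.497 V.
Simply averaging or adding the two E° values would be wrong; the electron-weighted sum is required.

+1.497 V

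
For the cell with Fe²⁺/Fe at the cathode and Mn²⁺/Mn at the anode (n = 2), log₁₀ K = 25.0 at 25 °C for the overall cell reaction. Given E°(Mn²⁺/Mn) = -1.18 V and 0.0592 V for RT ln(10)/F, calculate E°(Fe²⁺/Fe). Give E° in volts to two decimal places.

E°cell = (0.0592/n)·log K = (0.0592/2)(25.0) = +0.740 V.
Since Fe²⁺/Fe is the cathode and Mn²⁺/Mn the anode, E°cell = E°(Fe²⁺/Fe) − E°(Mn²⁺/Mn).
So E°(Fe²⁺/Fe) = E°cell + E°(Mn²⁺/Mn) = +0.740 + (-1.18) = -0.44 V.

-0.44 V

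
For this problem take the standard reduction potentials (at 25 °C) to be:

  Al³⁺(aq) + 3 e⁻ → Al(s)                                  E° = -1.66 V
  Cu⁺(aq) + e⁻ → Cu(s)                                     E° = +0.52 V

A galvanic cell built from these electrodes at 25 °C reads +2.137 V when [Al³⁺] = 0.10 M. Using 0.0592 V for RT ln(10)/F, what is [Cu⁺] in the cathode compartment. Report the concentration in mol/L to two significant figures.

Cu⁺/Cu is the cathode, Al³⁺/Al the anode: E°cell = +2.18 V, n = 3.
Overall reaction: 3 Cu⁺(aq) + Al(s) → 3 Cu(s) + Al³⁺(aq); Q = [Al³⁺]^1/[Cu⁺]^3.
From E = E° − (0.0592/n) log Q: log Q = (E° − E)·n/0.0592 = (+2.18 − (+2.137))·3/0.0592 = 2.1791.
So 3·log[Cu⁺] = 1·log(0.1) − log Q = -1.0000 − (2.1791) = -3.1791; log[Cu⁺] = -3.1791 / 3 = -1.0597; [Cu⁺] = 10^(-1.0597) ≈ 0.087 M.

0.087 M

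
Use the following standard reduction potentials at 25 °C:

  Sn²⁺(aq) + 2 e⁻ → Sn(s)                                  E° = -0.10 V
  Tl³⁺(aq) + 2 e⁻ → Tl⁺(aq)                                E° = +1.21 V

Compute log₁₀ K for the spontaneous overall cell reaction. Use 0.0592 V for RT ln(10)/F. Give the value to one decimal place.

Cathode: Tl³⁺/Tl⁺; anode: Sn²⁺/Sn. E°cell = +1.31 V, n = 2.
log K = nE°cell / 0.0592 = (2)(+1.31) / 0.0592 = 44.3.

44.3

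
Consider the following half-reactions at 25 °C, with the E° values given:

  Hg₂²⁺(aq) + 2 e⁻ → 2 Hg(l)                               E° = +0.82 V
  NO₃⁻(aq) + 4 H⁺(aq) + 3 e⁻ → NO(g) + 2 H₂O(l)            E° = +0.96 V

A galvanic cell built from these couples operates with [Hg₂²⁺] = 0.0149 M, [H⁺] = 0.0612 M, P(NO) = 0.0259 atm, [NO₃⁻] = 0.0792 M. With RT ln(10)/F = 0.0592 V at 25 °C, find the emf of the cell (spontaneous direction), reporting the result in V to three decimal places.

NO₃⁻/NO is the cathode (higher E°), Hg₂²⁺/Hg the anode: E°cell = +0.96 − (+0.82) = +0.14 V, n = 6.
Overall: 2 NO₃⁻(aq) + 8 H⁺(aq) + 6 Hg(l) → 2 NO(g) + 4 H₂O(l) + 3 Hg₂²⁺(aq)
Q = P(NO)^2·[Hg₂²⁺]^3 / ([NO₃⁻]^2·[H⁺]^8); log Q = 3.255.
E = E° − (0.0592/n) log Q = +0.14 − (0.0592/6)(3.255) = +0.108 V.

+0.108 V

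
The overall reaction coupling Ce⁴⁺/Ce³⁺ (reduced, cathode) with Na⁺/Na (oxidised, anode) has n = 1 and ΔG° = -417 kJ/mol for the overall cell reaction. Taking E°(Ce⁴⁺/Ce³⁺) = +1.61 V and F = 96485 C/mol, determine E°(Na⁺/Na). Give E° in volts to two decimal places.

E°cell = −ΔG°/(nF) = −(-417×10³)/((1)(96485)) = +4.322 V.
Since Ce⁴⁺/Ce³⁺ is the cathode and Na⁺/Na the anode, E°cell = E°(Ce⁴⁺/Ce³⁺) − E°(Na⁺/Na).
So E°(Na⁺/Na) = E°(Ce⁴⁺/Ce³⁺) − E°cell = (+1.61) − (+4.322) = -2.71 V.

-2.71 V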